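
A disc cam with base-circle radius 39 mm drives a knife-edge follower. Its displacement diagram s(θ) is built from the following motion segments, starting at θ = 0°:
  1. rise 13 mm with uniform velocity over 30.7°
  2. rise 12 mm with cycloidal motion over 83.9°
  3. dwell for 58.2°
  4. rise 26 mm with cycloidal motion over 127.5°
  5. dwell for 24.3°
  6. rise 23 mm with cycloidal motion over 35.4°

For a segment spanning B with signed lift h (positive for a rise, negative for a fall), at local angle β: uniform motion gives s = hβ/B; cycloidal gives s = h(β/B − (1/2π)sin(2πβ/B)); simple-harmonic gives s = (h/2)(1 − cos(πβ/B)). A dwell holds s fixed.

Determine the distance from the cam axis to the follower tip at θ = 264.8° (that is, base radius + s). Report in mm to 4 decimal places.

seg 1 [0°–30.7°] uniform, h=13: full span → s += 13 → s = 13.0000
seg 2 [30.7°–114.6°] cycloidal, h=12: full span → s += 12 → s = 25.0000
seg 3 [114.6°–172.8°] dwell: s stays 25.0000
seg 4 [172.8°–300.3°] cycloidal, h=26: θ=264.8° here. β=92, B=127.5. 26·(0.7216 − sin(2π·0.7216)/(2π)) = 22.8330 → s = 47.8330
radial distance = base radius + s = 39 + 47.8330 = 86.8330

86.8330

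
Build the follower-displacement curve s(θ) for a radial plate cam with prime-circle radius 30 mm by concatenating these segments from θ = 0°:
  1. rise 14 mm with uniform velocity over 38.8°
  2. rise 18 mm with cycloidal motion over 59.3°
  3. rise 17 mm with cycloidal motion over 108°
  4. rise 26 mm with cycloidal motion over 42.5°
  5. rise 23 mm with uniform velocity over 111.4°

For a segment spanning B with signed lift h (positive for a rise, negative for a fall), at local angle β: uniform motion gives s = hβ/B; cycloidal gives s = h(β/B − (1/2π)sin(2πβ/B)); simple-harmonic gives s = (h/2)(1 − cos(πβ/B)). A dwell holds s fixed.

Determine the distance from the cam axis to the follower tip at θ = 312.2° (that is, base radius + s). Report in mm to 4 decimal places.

seg 1 [0°–38.8°] uniform, h=14: full span → s += 14 → s = 14.0000
seg 2 [38.8°–98.1°] cycloidal, h=18: full span → s += 18 → s = 32.0000
seg 3 [98.1°–206.1°] cycloidal, h=17: full span → s += 17 → s = 49.0000
seg 4 [206.1°–248.6°] cycloidal, h=26: full span → s += 26 → s = 75.0000
seg 5 [248.6°–360°] uniform, h=23: θ=312.2° here. β=63.6, B=111.4. 23·63.6/111.4 = 13.1311 → s = 88.1311
radial distance = base radius + s = 30 + 88.1311 = 118.1311

118.1311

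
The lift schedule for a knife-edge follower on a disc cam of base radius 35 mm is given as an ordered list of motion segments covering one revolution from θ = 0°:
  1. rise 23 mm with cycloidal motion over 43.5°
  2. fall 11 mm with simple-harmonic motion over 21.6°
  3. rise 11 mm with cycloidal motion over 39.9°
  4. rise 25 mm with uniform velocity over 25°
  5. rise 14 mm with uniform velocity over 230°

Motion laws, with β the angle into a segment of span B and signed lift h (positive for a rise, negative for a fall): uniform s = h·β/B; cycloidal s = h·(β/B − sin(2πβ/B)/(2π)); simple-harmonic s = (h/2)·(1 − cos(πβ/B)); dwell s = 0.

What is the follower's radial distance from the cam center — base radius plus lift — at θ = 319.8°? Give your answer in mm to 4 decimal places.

seg 1 [0°–43.5°] cycloidal, h=23: full span → s += 23 → s = 23.0000
seg 2 [43.5°–65.1°] simple-harmonic, h=-11: full span → s += -11 → s = 12.0000
seg 3 [65.1°–105°] cycloidal, h=11: full span → s += 11 → s = 23.0000
seg 4 [105°–130°] uniform, h=25: full span → s += 25 → s = 48.0000
seg 5 [130°–360°] uniform, h=14: θ=319.8° here. β=189.8, B=230. 14·189.8/230 = 11.5530 → s = 59.5530
radial distance = base radius + s = 35 + 59.5530 = 94.5530

94.5530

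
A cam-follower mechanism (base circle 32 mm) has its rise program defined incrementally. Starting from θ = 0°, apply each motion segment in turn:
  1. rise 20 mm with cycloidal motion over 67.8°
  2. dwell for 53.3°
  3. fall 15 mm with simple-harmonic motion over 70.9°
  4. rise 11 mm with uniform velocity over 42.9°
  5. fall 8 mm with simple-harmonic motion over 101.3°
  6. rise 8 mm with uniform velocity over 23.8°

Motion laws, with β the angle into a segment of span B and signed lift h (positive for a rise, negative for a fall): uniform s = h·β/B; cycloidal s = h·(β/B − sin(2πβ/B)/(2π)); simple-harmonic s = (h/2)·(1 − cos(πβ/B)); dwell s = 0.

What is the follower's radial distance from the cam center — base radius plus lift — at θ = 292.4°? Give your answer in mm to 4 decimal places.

seg 1 [0°–67.8°] cycloidal, h=20: full span → s += 20 → s = 20.0000
seg 2 [67.8°–121.1°] dwell: s stays 20.0000
seg 3 [121.1°–192°] simple-harmonic, h=-15: full span → s += -15 → s = 5.0000
seg 4 [192°–234.9°] uniform, h=11: full span → s += 11 → s = 16.0000
seg 5 [234.9°–336.2°] simple-harmonic, h=-8: θ=292.4° here. β=57.5, B=101.3. -8/2·(1 − cos(π·0.5676)) = -4.8434 → s = 11.1566
radial distance = base radius + s = 32 + 11.1566 = 43.1566

43.1566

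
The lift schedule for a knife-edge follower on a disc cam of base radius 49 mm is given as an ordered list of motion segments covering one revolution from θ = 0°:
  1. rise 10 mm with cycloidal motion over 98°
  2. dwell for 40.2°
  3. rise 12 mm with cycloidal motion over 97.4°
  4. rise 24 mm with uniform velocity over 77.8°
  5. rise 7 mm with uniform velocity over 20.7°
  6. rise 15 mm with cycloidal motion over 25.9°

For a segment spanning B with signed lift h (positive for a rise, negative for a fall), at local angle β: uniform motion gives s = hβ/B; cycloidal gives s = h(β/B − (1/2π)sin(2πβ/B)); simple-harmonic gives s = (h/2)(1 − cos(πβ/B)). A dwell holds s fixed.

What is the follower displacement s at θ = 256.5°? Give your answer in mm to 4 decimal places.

seg 1 [0°–98°] cycloidal, h=10: full span → s += 10 → s = 10.0000
seg 2 [98°–138.2°] dwell: s stays 10.0000
seg 3 [138.2°–235.6°] cycloidal, h=12: full span → s += 12 → s = 22.0000
seg 4 [235.6°–313.4°] uniform, h=24: θ=256.5° here. β=20.9, B=77.8. 24·20.9/77.8 = 6.4473 → s = 28.4473

28.4473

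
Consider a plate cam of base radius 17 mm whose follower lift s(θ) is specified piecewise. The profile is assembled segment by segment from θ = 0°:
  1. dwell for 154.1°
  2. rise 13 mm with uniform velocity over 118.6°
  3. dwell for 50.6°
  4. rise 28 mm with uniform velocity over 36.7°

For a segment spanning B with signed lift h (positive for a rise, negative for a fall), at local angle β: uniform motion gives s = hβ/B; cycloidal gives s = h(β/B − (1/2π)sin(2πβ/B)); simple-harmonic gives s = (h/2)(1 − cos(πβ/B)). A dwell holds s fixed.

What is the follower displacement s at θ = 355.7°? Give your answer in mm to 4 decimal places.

seg 1 [0°–154.1°] dwell: s stays 0.0000
seg 2 [154.1°–272.7°] uniform, h=13: full span → s += 13 → s = 13.0000
seg 3 [272.7°–323.3°] dwell: s stays 13.0000
seg 4 [323.3°–360°] uniform, h=28: θ=355.7° here. β=32.4, B=36.7. 28·32.4/36.7 = 24.7193 → s = 37.7193

37.7193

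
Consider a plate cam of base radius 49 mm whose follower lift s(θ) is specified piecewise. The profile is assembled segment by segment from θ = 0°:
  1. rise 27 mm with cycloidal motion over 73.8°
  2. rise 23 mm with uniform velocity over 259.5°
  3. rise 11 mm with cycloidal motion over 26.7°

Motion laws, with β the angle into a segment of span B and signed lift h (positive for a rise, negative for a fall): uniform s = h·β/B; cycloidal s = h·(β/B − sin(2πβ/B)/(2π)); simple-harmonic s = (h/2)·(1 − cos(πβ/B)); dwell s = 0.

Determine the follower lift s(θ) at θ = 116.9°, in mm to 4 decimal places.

seg 1 [0°–73.8°] cycloidal, h=27: full span → s += 27 → s = 27.0000
seg 2 [73.8°–333.3°] uniform, h=23: θ=116.9° here. β=43.1, B=259.5. 23·43.1/259.5 = 3.8200 → s = 30.8200

30.8200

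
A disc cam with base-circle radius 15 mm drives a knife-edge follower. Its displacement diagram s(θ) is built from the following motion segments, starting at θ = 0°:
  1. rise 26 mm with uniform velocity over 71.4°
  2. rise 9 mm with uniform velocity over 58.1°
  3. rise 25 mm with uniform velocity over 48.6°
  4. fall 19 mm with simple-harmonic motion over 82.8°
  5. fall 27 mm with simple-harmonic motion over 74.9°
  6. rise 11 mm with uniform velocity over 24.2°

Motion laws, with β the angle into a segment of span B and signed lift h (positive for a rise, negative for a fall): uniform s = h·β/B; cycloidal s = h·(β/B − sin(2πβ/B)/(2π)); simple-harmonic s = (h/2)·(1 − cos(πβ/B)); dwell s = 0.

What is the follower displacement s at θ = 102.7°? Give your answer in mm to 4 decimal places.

seg 1 [0°–71.4°] uniform, h=26: full span → s += 26 → s = 26.0000
seg 2 [71.4°–129.5°] uniform, h=9: θ=102.7° here. β=31.3, B=58.1. 9·31.3/58.1 = 4.8485 → s = 30.8485

30.8485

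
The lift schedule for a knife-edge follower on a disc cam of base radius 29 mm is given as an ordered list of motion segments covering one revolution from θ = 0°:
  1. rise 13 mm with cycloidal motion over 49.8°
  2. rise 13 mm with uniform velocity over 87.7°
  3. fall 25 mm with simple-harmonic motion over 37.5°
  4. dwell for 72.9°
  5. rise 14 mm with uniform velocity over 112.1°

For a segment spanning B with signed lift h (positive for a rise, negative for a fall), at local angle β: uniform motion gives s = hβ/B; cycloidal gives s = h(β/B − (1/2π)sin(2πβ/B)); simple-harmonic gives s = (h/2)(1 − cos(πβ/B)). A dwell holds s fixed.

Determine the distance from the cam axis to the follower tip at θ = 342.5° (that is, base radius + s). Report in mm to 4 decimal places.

seg 1 [0°–49.8°] cycloidal, h=13: full span → s += 13 → s = 13.0000
seg 2 [49.8°–137.5°] uniform, h=13: full span → s += 13 → s = 26.0000
seg 3 [137.5°–175°] simple-harmonic, h=-25: full span → s += -25 → s = 1.0000
seg 4 [175°–247.9°] dwell: s stays 1.0000
seg 5 [247.9°–360°] uniform, h=14: θ=342.5° here. β=94.6, B=112.1. 14·94.6/112.1 = 11.8145 → s = 12.8145
radial distance = base radius + s = 29 + 12.8145 = 41.8145

41.8145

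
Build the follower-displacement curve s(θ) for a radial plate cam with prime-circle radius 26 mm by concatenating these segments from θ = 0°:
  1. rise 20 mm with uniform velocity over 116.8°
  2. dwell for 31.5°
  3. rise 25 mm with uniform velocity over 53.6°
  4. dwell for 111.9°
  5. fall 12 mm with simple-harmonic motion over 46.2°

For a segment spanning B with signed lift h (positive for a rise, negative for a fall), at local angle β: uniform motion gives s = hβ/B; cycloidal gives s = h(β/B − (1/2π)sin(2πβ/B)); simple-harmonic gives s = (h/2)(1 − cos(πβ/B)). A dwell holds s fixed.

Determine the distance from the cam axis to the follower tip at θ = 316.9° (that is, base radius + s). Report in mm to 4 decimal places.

seg 1 [0°–116.8°] uniform, h=20: full span → s += 20 → s = 20.0000
seg 2 [116.8°–148.3°] dwell: s stays 20.0000
seg 3 [148.3°–201.9°] uniform, h=25: full span → s += 25 → s = 45.0000
seg 4 [201.9°–313.8°] dwell: s stays 45.0000
seg 5 [313.8°–360°] simple-harmonic, h=-12: θ=316.9° here. β=3.1, B=46.2. -12/2·(1 − cos(π·0.0671)) = -0.1328 → s = 44.8672
radial distance = base radius + s = 26 + 44.8672 = 70.8672

70.8672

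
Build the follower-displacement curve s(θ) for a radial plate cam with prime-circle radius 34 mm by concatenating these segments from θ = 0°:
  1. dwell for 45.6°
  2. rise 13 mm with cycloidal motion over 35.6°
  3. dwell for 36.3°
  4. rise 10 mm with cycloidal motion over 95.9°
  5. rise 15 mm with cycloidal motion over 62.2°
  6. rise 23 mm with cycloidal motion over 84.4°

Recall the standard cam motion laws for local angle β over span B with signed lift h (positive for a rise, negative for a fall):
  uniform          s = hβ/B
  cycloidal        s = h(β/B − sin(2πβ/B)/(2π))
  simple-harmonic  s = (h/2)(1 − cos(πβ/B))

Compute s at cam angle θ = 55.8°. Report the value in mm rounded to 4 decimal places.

seg 1 [0°–45.6°] dwell: s stays 0.0000
seg 2 [45.6°–81.2°] cycloidal, h=13: θ=55.8° here. β=10.2, B=35.6. 13·(0.2865 − sin(2π·0.2865)/(2π)) = 1.7099 → s = 1.7099

1.7099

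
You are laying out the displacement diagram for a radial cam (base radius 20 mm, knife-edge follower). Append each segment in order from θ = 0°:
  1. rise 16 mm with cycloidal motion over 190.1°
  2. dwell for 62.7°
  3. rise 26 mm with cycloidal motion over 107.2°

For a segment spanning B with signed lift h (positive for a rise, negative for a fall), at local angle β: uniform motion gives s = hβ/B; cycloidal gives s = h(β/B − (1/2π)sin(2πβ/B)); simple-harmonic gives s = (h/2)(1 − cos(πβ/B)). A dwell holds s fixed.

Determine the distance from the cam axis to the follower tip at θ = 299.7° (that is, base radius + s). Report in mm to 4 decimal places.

seg 1 [0°–190.1°] cycloidal, h=16: full span → s += 16 → s = 16.0000
seg 2 [190.1°–252.8°] dwell: s stays 16.0000
seg 3 [252.8°–360°] cycloidal, h=26: θ=299.7° here. β=46.9, B=107.2. 26·(0.4375 − sin(2π·0.4375)/(2π)) = 9.7914 → s = 25.7914
radial distance = base radius + s = 20 + 25.7914 = 45.7914

45.7914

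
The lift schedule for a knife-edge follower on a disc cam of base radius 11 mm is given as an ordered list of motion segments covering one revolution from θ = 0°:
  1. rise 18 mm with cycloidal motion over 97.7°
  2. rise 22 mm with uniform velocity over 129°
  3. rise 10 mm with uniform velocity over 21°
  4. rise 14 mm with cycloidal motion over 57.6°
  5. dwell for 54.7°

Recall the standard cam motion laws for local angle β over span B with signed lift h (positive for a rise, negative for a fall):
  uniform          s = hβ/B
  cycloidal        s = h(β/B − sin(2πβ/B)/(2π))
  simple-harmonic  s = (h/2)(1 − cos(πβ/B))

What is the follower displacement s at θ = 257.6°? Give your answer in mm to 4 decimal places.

seg 1 [0°–97.7°] cycloidal, h=18: full span → s += 18 → s = 18.0000
seg 2 [97.7°–226.7°] uniform, h=22: full span → s += 22 → s = 40.0000
seg 3 [226.7°–247.7°] uniform, h=10: full span → s += 10 → s = 50.0000
seg 4 [247.7°–305.3°] cycloidal, h=14: θ=257.6° here. β=9.9, B=57.6. 14·(0.1719 − sin(2π·0.1719)/(2π)) = 0.4412 → s = 50.4412

50.4412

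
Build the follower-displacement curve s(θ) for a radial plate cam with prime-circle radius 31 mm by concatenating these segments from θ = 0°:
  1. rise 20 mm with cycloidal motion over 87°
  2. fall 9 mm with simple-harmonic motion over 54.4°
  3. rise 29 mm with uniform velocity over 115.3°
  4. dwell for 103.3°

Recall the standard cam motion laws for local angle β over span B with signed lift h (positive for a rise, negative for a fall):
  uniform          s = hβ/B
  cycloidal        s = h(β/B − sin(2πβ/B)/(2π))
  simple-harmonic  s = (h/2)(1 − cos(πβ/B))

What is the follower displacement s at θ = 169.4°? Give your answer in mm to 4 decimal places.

seg 1 [0°–87°] cycloidal, h=20: full span → s += 20 → s = 20.0000
seg 2 [87°–141.4°] simple-harmonic, h=-9: full span → s += -9 → s = 11.0000
seg 3 [141.4°–256.7°] uniform, h=29: θ=169.4° here. β=28, B=115.3. 29·28/115.3 = 7.0425 → s = 18.0425

18.0425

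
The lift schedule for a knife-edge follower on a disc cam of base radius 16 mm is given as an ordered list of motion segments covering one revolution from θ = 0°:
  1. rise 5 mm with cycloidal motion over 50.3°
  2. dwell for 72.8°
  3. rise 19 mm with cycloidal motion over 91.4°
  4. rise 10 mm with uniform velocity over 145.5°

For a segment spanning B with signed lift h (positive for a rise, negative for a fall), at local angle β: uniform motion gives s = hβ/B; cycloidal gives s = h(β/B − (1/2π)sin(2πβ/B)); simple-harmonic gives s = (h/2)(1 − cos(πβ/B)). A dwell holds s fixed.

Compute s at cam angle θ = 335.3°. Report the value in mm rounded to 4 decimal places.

seg 1 [0°–50.3°] cycloidal, h=5: full span → s += 5 → s = 5.0000
seg 2 [50.3°–123.1°] dwell: s stays 5.0000
seg 3 [123.1°–214.5°] cycloidal, h=19: full span → s += 19 → s = 24.0000
seg 4 [214.5°–360°] uniform, h=10: θ=335.3° here. β=120.8, B=145.5. 10·120.8/145.5 = 8.3024 → s = 32.3024

32.3024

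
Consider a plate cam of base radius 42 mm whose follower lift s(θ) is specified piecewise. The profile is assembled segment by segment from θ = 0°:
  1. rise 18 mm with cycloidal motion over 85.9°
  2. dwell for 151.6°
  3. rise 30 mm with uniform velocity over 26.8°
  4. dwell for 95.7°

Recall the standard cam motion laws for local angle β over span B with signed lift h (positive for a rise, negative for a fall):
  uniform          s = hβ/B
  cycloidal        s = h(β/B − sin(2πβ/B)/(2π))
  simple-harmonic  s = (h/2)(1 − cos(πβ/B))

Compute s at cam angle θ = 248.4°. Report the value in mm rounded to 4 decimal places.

seg 1 [0°–85.9°] cycloidal, h=18: full span → s += 18 → s = 18.0000
seg 2 [85.9°–237.5°] dwell: s stays 18.0000
seg 3 [237.5°–264.3°] uniform, h=30: θ=248.4° here. β=10.9, B=26.8. 30·10.9/26.8 = 12.2015 → s = 30.2015

30.2015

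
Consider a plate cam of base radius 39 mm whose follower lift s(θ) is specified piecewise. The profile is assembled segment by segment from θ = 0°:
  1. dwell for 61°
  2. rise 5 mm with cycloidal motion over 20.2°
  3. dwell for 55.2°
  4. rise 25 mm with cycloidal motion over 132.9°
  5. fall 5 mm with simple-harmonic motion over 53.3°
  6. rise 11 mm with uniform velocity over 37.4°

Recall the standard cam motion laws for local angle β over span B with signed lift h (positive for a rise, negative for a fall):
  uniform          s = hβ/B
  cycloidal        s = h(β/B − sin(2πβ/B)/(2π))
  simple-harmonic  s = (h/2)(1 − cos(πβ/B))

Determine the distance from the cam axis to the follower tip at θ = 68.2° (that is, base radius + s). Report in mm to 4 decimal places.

seg 1 [0°–61°] dwell: s stays 0.0000
seg 2 [61°–81.2°] cycloidal, h=5: θ=68.2° here. β=7.2, B=20.2. 5·(0.3564 − sin(2π·0.3564)/(2π)) = 1.1578 → s = 1.1578
radial distance = base radius + s = 39 + 1.1578 = 40.1578

40.1578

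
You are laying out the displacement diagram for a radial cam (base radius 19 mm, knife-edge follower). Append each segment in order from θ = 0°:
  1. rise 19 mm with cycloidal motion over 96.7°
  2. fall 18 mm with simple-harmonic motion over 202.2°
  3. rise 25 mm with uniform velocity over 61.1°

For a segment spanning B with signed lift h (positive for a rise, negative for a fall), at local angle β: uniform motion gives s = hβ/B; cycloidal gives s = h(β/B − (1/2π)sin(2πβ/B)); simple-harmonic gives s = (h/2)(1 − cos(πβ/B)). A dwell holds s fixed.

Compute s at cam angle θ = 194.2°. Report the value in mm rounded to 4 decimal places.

seg 1 [0°–96.7°] cycloidal, h=19: full span → s += 19 → s = 19.0000
seg 2 [96.7°–298.9°] simple-harmonic, h=-18: θ=194.2° here. β=97.5, B=202.2. -18/2·(1 − cos(π·0.4822)) = -8.4969 → s = 10.5031

10.5031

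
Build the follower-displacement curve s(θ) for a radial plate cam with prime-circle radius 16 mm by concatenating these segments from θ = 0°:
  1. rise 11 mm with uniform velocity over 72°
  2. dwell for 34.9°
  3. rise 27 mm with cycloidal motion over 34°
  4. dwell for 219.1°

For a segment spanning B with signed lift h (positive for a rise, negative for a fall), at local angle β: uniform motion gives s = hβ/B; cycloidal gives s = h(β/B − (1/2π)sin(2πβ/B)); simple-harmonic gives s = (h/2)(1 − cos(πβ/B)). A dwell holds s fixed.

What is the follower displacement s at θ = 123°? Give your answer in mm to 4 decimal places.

seg 1 [0°–72°] uniform, h=11: full span → s += 11 → s = 11.0000
seg 2 [72°–106.9°] dwell: s stays 11.0000
seg 3 [106.9°–140.9°] cycloidal, h=27: θ=123° here. β=16.1, B=34. 27·(0.4735 − sin(2π·0.4735)/(2π)) = 12.0739 → s = 23.0739

23.0739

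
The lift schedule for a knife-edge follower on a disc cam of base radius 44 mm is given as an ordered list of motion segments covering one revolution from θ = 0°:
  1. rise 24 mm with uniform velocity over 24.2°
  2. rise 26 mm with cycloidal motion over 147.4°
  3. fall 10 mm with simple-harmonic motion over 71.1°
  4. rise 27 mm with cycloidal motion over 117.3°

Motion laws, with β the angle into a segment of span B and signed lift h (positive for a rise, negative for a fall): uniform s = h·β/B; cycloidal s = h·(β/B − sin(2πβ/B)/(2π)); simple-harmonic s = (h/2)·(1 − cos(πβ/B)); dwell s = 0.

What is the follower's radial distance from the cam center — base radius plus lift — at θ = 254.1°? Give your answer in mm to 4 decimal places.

seg 1 [0°–24.2°] uniform, h=24: full span → s += 24 → s = 24.0000
seg 2 [24.2°–171.6°] cycloidal, h=26: full span → s += 26 → s = 50.0000
seg 3 [171.6°–242.7°] simple-harmonic, h=-10: full span → s += -10 → s = 40.0000
seg 4 [242.7°–360°] cycloidal, h=27: θ=254.1° here. β=11.4, B=117.3. 27·(0.0972 − sin(2π·0.0972)/(2π)) = 0.1601 → s = 40.1601
radial distance = base radius + s = 44 + 40.1601 = 84.1601

84.1601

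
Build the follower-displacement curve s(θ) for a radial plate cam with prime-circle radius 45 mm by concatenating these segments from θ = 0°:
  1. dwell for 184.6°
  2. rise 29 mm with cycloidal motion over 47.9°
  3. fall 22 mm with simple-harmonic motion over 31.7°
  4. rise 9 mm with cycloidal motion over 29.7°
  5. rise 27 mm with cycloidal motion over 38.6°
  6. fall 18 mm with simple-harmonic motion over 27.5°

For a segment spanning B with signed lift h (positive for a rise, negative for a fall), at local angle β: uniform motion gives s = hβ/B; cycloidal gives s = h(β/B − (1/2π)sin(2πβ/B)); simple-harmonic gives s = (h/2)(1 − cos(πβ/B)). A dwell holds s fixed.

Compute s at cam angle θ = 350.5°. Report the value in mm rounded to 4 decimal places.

seg 1 [0°–184.6°] dwell: s stays 0.0000
seg 2 [184.6°–232.5°] cycloidal, h=29: full span → s += 29 → s = 29.0000
seg 3 [232.5°–264.2°] simple-harmonic, h=-22: full span → s += -22 → s = 7.0000
seg 4 [264.2°–293.9°] cycloidal, h=9: full span → s += 9 → s = 16.0000
seg 5 [293.9°–332.5°] cycloidal, h=27: full span → s += 27 → s = 43.0000
seg 6 [332.5°–360°] simple-harmonic, h=-18: θ=350.5° here. β=18, B=27.5. -18/2·(1 − cos(π·0.6545)) = -13.2000 → s = 29.8000

29.8000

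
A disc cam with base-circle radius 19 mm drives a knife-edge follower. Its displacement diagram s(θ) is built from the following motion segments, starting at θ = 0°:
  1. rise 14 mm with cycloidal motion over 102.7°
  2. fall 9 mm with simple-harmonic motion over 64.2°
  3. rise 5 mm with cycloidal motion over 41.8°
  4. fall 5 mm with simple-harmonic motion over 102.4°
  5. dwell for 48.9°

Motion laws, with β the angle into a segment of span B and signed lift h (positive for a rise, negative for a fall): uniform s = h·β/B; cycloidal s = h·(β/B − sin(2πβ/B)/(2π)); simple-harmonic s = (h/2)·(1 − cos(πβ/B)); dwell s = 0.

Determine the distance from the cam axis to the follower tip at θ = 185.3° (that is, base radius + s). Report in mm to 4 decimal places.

seg 1 [0°–102.7°] cycloidal, h=14: full span → s += 14 → s = 14.0000
seg 2 [102.7°–166.9°] simple-harmonic, h=-9: full span → s += -9 → s = 5.0000
seg 3 [166.9°–208.7°] cycloidal, h=5: θ=185.3° here. β=18.4, B=41.8. 5·(0.4402 − sin(2π·0.4402)/(2π)) = 1.9089 → s = 6.9089
radial distance = base radius + s = 19 + 6.9089 = 25.9089

25.9089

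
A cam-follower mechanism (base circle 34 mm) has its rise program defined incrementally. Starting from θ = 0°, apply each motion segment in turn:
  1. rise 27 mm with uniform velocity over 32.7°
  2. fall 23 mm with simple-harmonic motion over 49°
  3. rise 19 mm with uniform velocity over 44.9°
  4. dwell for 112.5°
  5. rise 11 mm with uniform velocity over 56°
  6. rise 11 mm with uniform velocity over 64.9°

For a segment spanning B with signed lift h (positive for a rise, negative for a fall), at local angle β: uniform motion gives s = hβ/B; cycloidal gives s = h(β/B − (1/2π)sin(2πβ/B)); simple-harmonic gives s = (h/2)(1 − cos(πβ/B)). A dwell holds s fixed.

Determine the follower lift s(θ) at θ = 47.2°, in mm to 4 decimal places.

seg 1 [0°–32.7°] uniform, h=27: full span → s += 27 → s = 27.0000
seg 2 [32.7°–81.7°] simple-harmonic, h=-23: θ=47.2° here. β=14.5, B=49. -23/2·(1 − cos(π·0.2959)) = -4.6217 → s = 22.3783

22.3783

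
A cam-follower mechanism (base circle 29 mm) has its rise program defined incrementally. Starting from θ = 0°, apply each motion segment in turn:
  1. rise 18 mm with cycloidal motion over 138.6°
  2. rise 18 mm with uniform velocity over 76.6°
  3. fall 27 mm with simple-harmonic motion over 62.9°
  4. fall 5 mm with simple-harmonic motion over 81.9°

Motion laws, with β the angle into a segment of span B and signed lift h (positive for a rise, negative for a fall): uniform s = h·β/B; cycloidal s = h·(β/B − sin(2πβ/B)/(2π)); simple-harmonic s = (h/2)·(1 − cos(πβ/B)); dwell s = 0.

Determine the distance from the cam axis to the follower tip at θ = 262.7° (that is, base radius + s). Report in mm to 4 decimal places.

seg 1 [0°–138.6°] cycloidal, h=18: full span → s += 18 → s = 18.0000
seg 2 [138.6°–215.2°] uniform, h=18: full span → s += 18 → s = 36.0000
seg 3 [215.2°–278.1°] simple-harmonic, h=-27: θ=262.7° here. β=47.5, B=62.9. -27/2·(1 − cos(π·0.7552)) = -23.1996 → s = 12.8004
radial distance = base radius + s = 29 + 12.8004 = 41.8004

41.8004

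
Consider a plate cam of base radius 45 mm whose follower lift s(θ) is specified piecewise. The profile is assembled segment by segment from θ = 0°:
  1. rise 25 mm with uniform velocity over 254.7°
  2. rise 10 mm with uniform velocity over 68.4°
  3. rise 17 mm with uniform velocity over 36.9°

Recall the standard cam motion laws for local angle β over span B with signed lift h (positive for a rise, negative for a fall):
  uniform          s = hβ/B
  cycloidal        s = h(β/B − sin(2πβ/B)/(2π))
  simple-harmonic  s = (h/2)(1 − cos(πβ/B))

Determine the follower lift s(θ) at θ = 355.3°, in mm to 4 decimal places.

seg 1 [0°–254.7°] uniform, h=25: full span → s += 25 → s = 25.0000
seg 2 [254.7°–323.1°] uniform, h=10: full span → s += 10 → s = 35.0000
seg 3 [323.1°–360°] uniform, h=17: θ=355.3° here. β=32.2, B=36.9. 17·32.2/36.9 = 14.8347 → s = 49.8347

49.8347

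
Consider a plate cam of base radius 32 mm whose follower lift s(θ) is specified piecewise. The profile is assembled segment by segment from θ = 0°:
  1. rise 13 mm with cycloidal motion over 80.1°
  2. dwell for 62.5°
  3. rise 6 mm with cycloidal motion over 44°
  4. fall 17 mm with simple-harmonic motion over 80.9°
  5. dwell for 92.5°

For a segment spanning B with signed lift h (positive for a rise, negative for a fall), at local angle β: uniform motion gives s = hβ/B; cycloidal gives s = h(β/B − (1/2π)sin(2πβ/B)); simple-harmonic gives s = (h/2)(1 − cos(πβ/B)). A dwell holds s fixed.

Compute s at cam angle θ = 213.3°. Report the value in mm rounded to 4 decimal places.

seg 1 [0°–80.1°] cycloidal, h=13: full span → s += 13 → s = 13.0000
seg 2 [80.1°–142.6°] dwell: s stays 13.0000
seg 3 [142.6°–186.6°] cycloidal, h=6: full span → s += 6 → s = 19.0000
seg 4 [186.6°–267.5°] simple-harmonic, h=-17: θ=213.3° here. β=26.7, B=80.9. -17/2·(1 − cos(π·0.3300)) = -4.1740 → s = 14.8260

14.8260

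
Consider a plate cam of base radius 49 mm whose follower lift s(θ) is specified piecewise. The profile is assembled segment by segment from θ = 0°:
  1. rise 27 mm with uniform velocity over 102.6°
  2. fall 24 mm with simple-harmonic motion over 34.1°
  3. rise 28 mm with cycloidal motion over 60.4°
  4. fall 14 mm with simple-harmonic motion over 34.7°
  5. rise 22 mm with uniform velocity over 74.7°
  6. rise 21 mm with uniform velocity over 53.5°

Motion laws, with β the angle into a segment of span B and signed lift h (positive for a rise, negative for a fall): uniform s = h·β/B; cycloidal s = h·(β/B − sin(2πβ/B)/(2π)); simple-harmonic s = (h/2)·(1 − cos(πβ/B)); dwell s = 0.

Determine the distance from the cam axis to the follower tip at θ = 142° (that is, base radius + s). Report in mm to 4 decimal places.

seg 1 [0°–102.6°] uniform, h=27: full span → s += 27 → s = 27.0000
seg 2 [102.6°–136.7°] simple-harmonic, h=-24: full span → s += -24 → s = 3.0000
seg 3 [136.7°–197.1°] cycloidal, h=28: θ=142° here. β=5.3, B=60.4. 28·(0.0877 − sin(2π·0.0877)/(2π)) = 0.1226 → s = 3.1226
radial distance = base radius + s = 49 + 3.1226 = 52.1226

52.1226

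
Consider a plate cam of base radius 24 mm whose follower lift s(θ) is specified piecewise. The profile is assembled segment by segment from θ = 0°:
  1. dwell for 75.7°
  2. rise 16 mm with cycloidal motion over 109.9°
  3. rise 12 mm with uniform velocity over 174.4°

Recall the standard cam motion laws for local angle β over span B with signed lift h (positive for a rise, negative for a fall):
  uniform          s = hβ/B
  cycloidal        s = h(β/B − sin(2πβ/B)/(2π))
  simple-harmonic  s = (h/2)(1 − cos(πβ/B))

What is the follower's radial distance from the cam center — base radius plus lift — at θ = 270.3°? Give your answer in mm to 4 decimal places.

seg 1 [0°–75.7°] dwell: s stays 0.0000
seg 2 [75.7°–185.6°] cycloidal, h=16: full span → s += 16 → s = 16.0000
seg 3 [185.6°–360°] uniform, h=12: θ=270.3° here. β=84.7, B=174.4. 12·84.7/174.4 = 5.8280 → s = 21.8280
radial distance = base radius + s = 24 + 21.8280 = 45.8280

45.8280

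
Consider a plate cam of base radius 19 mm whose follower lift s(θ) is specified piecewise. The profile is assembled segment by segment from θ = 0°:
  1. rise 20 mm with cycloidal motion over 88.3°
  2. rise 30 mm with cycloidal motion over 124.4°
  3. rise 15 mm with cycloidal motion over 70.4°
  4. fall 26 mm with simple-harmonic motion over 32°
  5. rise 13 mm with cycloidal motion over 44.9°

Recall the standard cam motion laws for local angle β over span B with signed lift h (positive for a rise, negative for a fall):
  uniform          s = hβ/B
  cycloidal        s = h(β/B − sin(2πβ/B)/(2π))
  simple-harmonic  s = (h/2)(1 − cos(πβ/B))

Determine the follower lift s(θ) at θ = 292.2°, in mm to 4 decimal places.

seg 1 [0°–88.3°] cycloidal, h=20: full span → s += 20 → s = 20.0000
seg 2 [88.3°–212.7°] cycloidal, h=30: full span → s += 30 → s = 50.0000
seg 3 [212.7°–283.1°] cycloidal, h=15: full span → s += 15 → s = 65.0000
seg 4 [283.1°–315.1°] simple-harmonic, h=-26: θ=292.2° here. β=9.1, B=32. -26/2·(1 − cos(π·0.2844)) = -4.8519 → s = 60.1481

60.1481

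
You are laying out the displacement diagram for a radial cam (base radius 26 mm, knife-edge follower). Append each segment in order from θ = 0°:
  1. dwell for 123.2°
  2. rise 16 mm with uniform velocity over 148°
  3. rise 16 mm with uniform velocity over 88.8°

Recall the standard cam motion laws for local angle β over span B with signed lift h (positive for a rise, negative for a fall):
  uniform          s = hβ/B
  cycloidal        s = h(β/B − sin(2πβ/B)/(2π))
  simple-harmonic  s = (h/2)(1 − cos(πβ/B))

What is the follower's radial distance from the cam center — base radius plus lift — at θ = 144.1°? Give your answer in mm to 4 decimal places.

seg 1 [0°–123.2°] dwell: s stays 0.0000
seg 2 [123.2°–271.2°] uniform, h=16: θ=144.1° here. β=20.9, B=148. 16·20.9/148 = 2.2595 → s = 2.2595
radial distance = base radius + s = 26 + 2.2595 = 28.2595

28.2595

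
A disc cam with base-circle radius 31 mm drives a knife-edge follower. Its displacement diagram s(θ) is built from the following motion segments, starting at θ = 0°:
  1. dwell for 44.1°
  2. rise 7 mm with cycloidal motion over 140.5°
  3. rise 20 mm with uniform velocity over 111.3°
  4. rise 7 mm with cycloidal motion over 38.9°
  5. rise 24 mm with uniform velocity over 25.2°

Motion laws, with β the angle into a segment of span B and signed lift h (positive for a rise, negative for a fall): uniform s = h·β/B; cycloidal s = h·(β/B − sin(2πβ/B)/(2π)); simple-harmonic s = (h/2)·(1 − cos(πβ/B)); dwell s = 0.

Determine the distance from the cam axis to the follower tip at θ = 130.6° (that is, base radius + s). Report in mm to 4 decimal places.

seg 1 [0°–44.1°] dwell: s stays 0.0000
seg 2 [44.1°–184.6°] cycloidal, h=7: θ=130.6° here. β=86.5, B=140.5. 7·(0.6157 − sin(2π·0.6157)/(2π)) = 5.0498 → s = 5.0498
radial distance = base radius + s = 31 + 5.0498 = 36.0498

36.0498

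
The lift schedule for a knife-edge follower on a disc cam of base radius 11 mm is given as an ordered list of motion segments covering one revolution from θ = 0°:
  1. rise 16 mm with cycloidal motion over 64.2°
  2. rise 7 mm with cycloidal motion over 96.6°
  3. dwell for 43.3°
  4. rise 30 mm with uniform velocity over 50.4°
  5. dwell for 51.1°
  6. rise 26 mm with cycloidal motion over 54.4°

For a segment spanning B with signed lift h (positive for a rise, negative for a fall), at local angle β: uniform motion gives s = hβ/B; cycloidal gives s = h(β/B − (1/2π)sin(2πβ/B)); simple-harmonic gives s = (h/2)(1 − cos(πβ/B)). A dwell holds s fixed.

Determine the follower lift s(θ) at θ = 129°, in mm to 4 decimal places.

seg 1 [0°–64.2°] cycloidal, h=16: full span → s += 16 → s = 16.0000
seg 2 [64.2°–160.8°] cycloidal, h=7: θ=129° here. β=64.8, B=96.6. 7·(0.6708 − sin(2π·0.6708)/(2π)) = 5.6746 → s = 21.6746

21.6746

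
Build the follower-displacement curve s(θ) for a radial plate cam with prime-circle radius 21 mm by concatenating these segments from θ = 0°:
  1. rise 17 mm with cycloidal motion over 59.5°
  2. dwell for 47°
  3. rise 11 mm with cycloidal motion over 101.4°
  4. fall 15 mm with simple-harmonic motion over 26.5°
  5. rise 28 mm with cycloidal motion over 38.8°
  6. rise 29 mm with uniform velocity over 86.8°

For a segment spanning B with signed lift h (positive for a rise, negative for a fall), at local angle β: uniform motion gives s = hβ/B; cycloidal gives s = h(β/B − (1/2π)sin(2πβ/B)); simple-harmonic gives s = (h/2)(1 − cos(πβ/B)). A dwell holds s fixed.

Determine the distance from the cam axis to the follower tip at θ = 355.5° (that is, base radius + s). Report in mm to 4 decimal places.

seg 1 [0°–59.5°] cycloidal, h=17: full span → s += 17 → s = 17.0000
seg 2 [59.5°–106.5°] dwell: s stays 17.0000
seg 3 [106.5°–207.9°] cycloidal, h=11: full span → s += 11 → s = 28.0000
seg 4 [207.9°–234.4°] simple-harmonic, h=-15: full span → s += -15 → s = 13.0000
seg 5 [234.4°–273.2°] cycloidal, h=28: full span → s += 28 → s = 41.0000
seg 6 [273.2°–360°] uniform, h=29: θ=355.5° here. β=82.3, B=86.8. 29·82.3/86.8 = 27.4965 → s = 68.4965
radial distance = base radius + s = 21 + 68.4965 = 89.4965

89.4965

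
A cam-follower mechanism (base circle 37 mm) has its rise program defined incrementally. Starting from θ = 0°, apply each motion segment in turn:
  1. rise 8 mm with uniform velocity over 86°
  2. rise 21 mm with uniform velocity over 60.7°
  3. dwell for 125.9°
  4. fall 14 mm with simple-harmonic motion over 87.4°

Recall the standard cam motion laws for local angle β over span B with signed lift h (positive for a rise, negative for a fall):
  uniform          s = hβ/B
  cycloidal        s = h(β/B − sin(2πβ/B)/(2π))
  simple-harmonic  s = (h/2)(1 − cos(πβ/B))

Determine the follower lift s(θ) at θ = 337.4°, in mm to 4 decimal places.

seg 1 [0°–86°] uniform, h=8: full span → s += 8 → s = 8.0000
seg 2 [86°–146.7°] uniform, h=21: full span → s += 21 → s = 29.0000
seg 3 [146.7°–272.6°] dwell: s stays 29.0000
seg 4 [272.6°–360°] simple-harmonic, h=-14: θ=337.4° here. β=64.8, B=87.4. -14/2·(1 − cos(π·0.7414)) = -11.8145 → s = 17.1855

17.1855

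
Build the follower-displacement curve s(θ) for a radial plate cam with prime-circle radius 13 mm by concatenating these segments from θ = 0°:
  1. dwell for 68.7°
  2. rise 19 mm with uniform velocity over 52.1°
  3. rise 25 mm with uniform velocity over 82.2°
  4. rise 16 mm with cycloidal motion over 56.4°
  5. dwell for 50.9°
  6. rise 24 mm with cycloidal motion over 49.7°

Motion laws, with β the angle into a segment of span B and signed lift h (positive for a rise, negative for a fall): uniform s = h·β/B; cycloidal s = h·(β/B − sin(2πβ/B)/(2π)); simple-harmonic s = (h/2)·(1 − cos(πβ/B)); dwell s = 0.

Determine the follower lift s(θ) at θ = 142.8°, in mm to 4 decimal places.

seg 1 [0°–68.7°] dwell: s stays 0.0000
seg 2 [68.7°–120.8°] uniform, h=19: full span → s += 19 → s = 19.0000
seg 3 [120.8°–203°] uniform, h=25: θ=142.8° here. β=22, B=82.2. 25·22/82.2 = 6.6910 → s = 25.6910

25.6910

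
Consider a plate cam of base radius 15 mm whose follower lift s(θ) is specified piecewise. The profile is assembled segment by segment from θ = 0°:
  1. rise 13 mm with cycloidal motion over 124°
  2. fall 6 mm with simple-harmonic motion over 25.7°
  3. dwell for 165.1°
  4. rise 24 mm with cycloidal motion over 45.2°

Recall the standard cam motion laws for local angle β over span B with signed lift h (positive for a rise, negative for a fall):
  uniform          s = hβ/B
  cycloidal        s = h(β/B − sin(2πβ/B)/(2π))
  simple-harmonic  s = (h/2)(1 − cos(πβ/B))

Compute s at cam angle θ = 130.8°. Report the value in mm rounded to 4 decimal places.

seg 1 [0°–124°] cycloidal, h=13: full span → s += 13 → s = 13.0000
seg 2 [124°–149.7°] simple-harmonic, h=-6: θ=130.8° here. β=6.8, B=25.7. -6/2·(1 − cos(π·0.2646)) = -0.9781 → s = 12.0219

12.0219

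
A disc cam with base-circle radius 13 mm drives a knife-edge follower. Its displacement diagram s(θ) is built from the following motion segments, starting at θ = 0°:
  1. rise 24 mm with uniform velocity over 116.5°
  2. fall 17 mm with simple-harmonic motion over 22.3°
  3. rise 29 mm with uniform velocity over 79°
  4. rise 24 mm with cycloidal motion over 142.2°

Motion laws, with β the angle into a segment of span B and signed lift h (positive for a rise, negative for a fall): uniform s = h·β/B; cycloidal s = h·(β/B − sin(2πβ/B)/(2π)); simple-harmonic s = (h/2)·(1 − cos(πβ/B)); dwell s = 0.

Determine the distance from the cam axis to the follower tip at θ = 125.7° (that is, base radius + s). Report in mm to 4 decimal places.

seg 1 [0°–116.5°] uniform, h=24: full span → s += 24 → s = 24.0000
seg 2 [116.5°–138.8°] simple-harmonic, h=-17: θ=125.7° here. β=9.2, B=22.3. -17/2·(1 − cos(π·0.4126)) = -6.1942 → s = 17.8058
radial distance = base radius + s = 13 + 17.8058 = 30.8058

30.8058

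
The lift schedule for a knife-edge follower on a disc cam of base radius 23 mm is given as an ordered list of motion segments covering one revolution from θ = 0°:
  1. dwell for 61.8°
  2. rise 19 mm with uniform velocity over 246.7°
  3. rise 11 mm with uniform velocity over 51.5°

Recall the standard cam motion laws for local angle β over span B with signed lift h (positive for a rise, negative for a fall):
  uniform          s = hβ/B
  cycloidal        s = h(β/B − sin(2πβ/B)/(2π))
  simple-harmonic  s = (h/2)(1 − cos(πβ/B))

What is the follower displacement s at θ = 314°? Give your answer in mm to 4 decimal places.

seg 1 [0°–61.8°] dwell: s stays 0.0000
seg 2 [61.8°–308.5°] uniform, h=19: full span → s += 19 → s = 19.0000
seg 3 [308.5°–360°] uniform, h=11: θ=314° here. β=5.5, B=51.5. 11·5.5/51.5 = 1.1748 → s = 20.1748

20.1748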